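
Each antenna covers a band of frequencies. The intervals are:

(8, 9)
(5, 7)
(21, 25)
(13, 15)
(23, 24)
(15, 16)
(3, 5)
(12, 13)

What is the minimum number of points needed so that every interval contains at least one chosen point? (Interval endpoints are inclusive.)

5

Process intervals by earliest right end; each time one isn't hit yet, stab at its right endpoint.
By right end: [3,5]  [5,7]  [8,9]  [12,13]  [13,15]  [15,16]  [23,24]  [21,25]
[3,5] uncovered → point at 5; [8,9] uncovered → point at 9; [12,13] uncovered → point at 13; [15,16] uncovered → point at 16; [23,24] uncovered → point at 24.
Points: 5, 9, 13, 16, 24 (5 total).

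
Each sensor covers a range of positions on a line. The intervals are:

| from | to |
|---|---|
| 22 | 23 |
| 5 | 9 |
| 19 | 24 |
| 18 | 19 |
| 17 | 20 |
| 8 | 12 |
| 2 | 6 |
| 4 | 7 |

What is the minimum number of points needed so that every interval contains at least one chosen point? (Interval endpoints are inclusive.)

Sorted: [2,6] [4,7] [5,9] [8,12] [18,19] [17,20] [22,23] [19,24]
{[2,6],[4,7],[5,9]} hit by 6; {[8,12]} hit by 12; {[18,19],[17,20]} hit by 19; {[22,23],[19,24]} hit by 23.
Points: 6, 12, 19, 23 (4 total).

4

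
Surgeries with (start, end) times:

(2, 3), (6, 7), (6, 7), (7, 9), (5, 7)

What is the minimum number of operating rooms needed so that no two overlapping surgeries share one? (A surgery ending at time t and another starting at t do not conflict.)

Count concurrent intervals with a sweep; the peak is the room count.
Events (time:±→running): 2:+→1 3:-→0 5:+→1 6:+→2 6:+→3 … peak 3.

3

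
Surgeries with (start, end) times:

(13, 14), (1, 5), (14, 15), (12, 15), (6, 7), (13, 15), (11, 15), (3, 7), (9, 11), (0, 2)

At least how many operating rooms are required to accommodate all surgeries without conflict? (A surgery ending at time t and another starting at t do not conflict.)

Count concurrent intervals with a sweep; the peak is the room count.
starts: [0, 1, 3, 6, 9, 11, 12, 13, 13, 14]
ends:   [2, 5, 7, 7, 11, 14, 15, 15, 15, 15]
s0→1 s1→2 e2→1 s3→2 e5→1 s6→2 e7→1 e7→0 s9→1 e11→0 s11→1 s12→2 s13→3 s13→4  — peak 4.

4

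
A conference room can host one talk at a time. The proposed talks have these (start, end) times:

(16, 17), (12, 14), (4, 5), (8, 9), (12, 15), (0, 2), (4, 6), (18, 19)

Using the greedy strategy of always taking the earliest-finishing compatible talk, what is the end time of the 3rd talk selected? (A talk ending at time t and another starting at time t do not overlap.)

9

Sort by end time and greedily take each interval whose start is ≥ the last chosen end.
By end time: (0,2), (4,5), (4,6), (8,9), (12,14), (12,15), (16,17), (18,19).
Pick (0,2); next start ≥ 2 → (4,5); next start ≥ 5 → (8,9); next start ≥ 9 → (12,14); next start ≥ 14 → (16,17); next start ≥ 17 → (18,19).
Selected: (0,2) (4,5) (8,9) (12,14) (16,17) (18,19)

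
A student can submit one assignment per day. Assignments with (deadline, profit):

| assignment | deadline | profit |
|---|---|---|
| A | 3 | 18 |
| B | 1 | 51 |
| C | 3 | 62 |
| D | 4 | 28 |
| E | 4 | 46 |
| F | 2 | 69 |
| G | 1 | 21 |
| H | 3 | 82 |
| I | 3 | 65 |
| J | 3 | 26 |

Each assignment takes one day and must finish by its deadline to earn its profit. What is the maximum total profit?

262

By profit: H(d3,82), F(d2,69), I(d3,65), C(d3,62), B(d1,51), E(d4,46), D(d4,28), J(d3,26), G(d1,21), A(d3,18)
H→slot 3; F→slot 2; I→slot 1; C skipped; B skipped; E→slot 4; D skipped; J skipped; G skipped; A skipped.
Profit = 65 + 69 + 82 + 46 = 262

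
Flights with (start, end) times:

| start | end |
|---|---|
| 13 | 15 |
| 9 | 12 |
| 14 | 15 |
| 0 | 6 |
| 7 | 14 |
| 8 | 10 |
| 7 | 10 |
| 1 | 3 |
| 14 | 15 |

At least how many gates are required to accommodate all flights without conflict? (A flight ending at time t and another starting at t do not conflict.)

The answer is the maximum number of intervals overlapping at any instant.
Events (time:±→running): 0:+→1 1:+→2 3:-→1 6:-→0 7:+→1 7:+→2 8:+→3 9:+→4 … peak 4.

4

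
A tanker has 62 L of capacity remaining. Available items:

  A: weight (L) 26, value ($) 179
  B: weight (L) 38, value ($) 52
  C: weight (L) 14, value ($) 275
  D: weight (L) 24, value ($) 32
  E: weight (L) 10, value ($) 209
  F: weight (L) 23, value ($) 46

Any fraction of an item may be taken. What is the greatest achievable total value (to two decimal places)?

687.00

Ratios (sorted): E 20.90, C 19.64, A 6.88, F 2.00, B 1.37, D 1.33
take E (10 @ 209); take C (14 @ 275); take A (26 @ 179); take 12/23 of F → 24.00. Capacity used 62/62.
Total value = 687.00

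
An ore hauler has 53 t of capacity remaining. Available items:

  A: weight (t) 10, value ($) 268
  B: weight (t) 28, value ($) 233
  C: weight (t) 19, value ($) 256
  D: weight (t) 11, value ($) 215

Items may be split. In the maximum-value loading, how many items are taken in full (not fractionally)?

Sort by value per unit weight and fill in that order.
Ratios (sorted): A 26.80, D 19.55, C 13.47, B 8.32
take A (10 @ 268); take D (11 @ 215); take C (19 @ 256); take 13/28 of B → 108.18. Capacity used 53/53.
3 item(s) taken whole; one partial (take 13/28 of B).

3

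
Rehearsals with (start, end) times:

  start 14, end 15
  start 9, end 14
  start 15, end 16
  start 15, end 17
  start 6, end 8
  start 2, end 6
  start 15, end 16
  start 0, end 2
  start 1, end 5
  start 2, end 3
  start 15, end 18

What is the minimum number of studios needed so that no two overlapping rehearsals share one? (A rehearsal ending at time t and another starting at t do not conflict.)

The answer is the maximum number of intervals overlapping at any instant.
Events (time:±→running): 0:+→1 1:+→2 2:-→1 2:+→2 2:+→3 3:-→2 5:-→1 6:-→0 6:+→1 8:-→0 9:+→1 14:-→0 14:+→1 15:-→0 15:+→1 15:+→2 15:+→3 15:+→4 … peak 4.

4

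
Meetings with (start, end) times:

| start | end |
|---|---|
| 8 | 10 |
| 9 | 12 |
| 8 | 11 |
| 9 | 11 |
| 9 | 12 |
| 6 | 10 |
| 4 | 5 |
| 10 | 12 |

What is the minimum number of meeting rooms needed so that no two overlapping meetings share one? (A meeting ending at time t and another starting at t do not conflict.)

The answer is the maximum number of intervals overlapping at any instant.
Events (time:±→running): 4:+→1 5:-→0 6:+→1 8:+→2 8:+→3 9:+→4 9:+→5 9:+→6 … peak 6.

6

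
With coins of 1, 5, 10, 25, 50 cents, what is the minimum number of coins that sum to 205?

5

Greedy: take as many of the largest coin as possible, then repeat with the remainder.
205 − 4×50→5 − 1×5→0
Total coins = 4 + 1 = 5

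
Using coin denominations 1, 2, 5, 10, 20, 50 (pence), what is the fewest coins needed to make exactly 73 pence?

Use the largest denomination that fits, subtract, and repeat.
73 − 1×50→23 − 1×20→3 − 1×2→1 − 1×1→0
Total coins = 1 + 1 + 1 + 1 = 4

4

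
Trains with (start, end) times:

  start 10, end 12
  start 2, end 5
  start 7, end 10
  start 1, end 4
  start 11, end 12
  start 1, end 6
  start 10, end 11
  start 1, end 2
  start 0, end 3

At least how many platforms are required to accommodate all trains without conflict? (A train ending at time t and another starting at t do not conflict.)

4

starts: [0, 1, 1, 1, 2, 7, 10, 10, 11]
ends:   [2, 3, 4, 5, 6, 10, 11, 12, 12]
s0→1 s1→2 s1→3 s1→4  — peak 4.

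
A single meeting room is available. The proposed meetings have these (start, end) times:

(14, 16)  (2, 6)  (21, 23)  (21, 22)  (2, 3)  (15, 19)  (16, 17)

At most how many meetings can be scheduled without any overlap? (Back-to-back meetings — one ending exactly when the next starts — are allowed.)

4

Sorted by end: (2,3)  (2,6)  (14,16)  (16,17)  (15,19)  (21,22)  (21,23)
take (2,3); skip (2,6); take (14,16); take (16,17); skip (15,19); take (21,22); skip (21,23).
Selected 4 meetings.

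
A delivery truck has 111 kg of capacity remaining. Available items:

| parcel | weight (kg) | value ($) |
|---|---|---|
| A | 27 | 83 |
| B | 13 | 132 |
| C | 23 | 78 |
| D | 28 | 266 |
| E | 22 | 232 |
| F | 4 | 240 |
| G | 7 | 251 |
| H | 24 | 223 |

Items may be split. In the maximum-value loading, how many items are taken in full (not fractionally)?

Greedy by value/weight ratio, highest first.
Ratios (sorted): F 60.00, G 35.86, E 10.55, B 10.15, D 9.50, H 9.29, C 3.39, A 3.07
take F (4 @ 240); take G (7 @ 251); take E (22 @ 232); take B (13 @ 132); take D (28 @ 266); take H (24 @ 223); take 13/23 of C → 44.09. Capacity used 111/111.
6 item(s) taken whole; one partial (take 13/23 of C).

6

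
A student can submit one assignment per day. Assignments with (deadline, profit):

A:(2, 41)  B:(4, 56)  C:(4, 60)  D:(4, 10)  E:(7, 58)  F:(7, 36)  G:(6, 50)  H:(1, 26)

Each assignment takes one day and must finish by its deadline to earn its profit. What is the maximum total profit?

Sort by profit descending; place each in the latest free slot ≤ its deadline.
Profit order: C=60 E=58 B=56 G=50 A=41 F=36 H=26 D=10
Assign: C→slot 4, E→slot 7, B→slot 3, G→slot 6, A→slot 2, F→slot 5, H→slot 1, D skipped.
Slots: [1:H] [2:A] [3:B] [4:C] [5:F] [6:G] [7:E]
Profit = 26 + 41 + 56 + 60 + 36 + 50 + 58 = 327

327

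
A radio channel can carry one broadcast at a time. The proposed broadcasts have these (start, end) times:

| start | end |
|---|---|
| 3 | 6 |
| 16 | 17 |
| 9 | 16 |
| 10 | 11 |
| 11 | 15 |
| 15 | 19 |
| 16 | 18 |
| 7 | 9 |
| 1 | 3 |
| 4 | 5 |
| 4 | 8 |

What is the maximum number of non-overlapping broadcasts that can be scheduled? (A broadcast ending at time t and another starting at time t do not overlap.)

6

Sort by end time and greedily take each interval whose start is ≥ the last chosen end.
Sorted by end: (1,3)  (4,5)  (3,6)  (4,8)  (7,9)  (10,11)  (11,15)  (9,16)  (16,17)  (16,18)  (15,19)
take (1,3); take (4,5); skip (4,8); take (7,9); take (10,11); take (11,15); take (16,17).
Selected 6 broadcasts.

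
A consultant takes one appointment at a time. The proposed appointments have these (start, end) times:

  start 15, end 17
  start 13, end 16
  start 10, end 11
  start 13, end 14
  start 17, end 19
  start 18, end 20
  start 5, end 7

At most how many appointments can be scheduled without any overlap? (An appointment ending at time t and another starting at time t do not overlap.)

5

Order by finish time; keep every interval that doesn't clash with the previous kept one.
By end time: (5,7), (10,11), (13,14), (13,16), (15,17), (17,19), (18,20).
Pick (5,7); next start ≥ 7 → (10,11); next start ≥ 11 → (13,14); next start ≥ 14 → (15,17); next start ≥ 17 → (17,19).
Selected 5 appointments.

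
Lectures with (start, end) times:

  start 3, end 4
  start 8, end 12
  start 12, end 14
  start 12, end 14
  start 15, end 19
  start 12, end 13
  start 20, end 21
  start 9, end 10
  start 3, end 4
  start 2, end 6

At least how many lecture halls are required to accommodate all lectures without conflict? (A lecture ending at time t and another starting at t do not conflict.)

3

starts: [2, 3, 3, 8, 9, 12, 12, 12, 15, 20]
ends:   [4, 4, 6, 10, 12, 13, 14, 14, 19, 21]
s2→1 s3→2 s3→3  — peak 3.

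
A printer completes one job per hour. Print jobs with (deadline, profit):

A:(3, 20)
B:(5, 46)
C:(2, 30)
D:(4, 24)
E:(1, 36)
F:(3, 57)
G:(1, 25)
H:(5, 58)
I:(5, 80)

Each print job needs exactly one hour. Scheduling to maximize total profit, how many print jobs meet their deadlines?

By profit: I(d5,80), H(d5,58), F(d3,57), B(d5,46), E(d1,36), C(d2,30), G(d1,25), D(d4,24), A(d3,20)
I→slot 5; H→slot 4; F→slot 3; B→slot 2; E→slot 1; C skipped; G skipped; D skipped; A skipped.
5 of 9 scheduled.

5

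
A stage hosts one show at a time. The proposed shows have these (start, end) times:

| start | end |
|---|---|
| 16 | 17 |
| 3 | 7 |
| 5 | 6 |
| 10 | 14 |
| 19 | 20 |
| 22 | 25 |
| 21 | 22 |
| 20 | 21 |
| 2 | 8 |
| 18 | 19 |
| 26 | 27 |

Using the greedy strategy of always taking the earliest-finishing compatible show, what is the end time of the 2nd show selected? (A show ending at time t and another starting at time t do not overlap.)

Order by finish time; keep every interval that doesn't clash with the previous kept one.
Sorted by end: (5,6)  (3,7)  (2,8)  (10,14)  (16,17)  (18,19)  (19,20)  (20,21)  (21,22)  (22,25)  (26,27)
take (5,6); skip (3,7); take (10,14); take (16,17); take (18,19); take (19,20); take (20,21); take (21,22); take (22,25); take (26,27).
Selected: (5,6) (10,14) (16,17) (18,19) (19,20) (20,21) (21,22) (22,25) (26,27)

14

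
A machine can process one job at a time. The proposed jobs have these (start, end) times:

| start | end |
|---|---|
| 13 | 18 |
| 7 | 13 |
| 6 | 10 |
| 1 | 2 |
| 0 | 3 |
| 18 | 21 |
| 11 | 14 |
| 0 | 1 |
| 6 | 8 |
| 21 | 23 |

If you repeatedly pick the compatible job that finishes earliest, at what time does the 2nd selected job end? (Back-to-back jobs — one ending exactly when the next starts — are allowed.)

2

Order by finish time; keep every interval that doesn't clash with the previous kept one.
Sorted by end: (0,1)  (1,2)  (0,3)  (6,8)  (6,10)  (7,13)  (11,14)  (13,18)  (18,21)  (21,23)
take (0,1); take (1,2); take (6,8); skip (6,10); take (11,14); skip (13,18); take (18,21); take (21,23).
Selected: (0,1) (1,2) (6,8) (11,14) (18,21) (21,23)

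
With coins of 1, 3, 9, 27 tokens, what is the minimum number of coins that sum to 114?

6

Greedy: take as many of the largest coin as possible, then repeat with the remainder.
114 − 4×27→6 − 2×3→0
Total coins = 4 + 2 = 6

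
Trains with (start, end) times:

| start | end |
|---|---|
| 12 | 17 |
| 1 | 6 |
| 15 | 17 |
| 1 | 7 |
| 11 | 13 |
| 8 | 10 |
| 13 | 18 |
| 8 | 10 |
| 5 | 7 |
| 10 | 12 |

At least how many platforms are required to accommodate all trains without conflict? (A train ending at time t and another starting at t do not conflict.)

3

Events (time:±→running): 1:+→1 1:+→2 5:+→3 … peak 3.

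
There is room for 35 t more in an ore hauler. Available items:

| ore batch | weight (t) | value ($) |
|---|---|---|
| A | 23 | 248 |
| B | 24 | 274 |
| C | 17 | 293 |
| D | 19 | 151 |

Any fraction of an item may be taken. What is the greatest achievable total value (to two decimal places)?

498.50

Greedy by value/weight ratio, highest first.
Ratios (sorted): C 17.24, B 11.42, A 10.78, D 7.95
take C (17 @ 293); take 18/24 of B → 205.50. Capacity used 35/35.
Total value = 498.50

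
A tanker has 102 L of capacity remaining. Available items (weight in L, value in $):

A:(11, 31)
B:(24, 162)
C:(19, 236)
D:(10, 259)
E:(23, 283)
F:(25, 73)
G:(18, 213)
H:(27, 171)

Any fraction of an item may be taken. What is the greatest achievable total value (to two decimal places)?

1203.67

Sort by value per unit weight and fill in that order.
Order: D (259/10=25.90) > C (236/19=12.42) > E (283/23=12.30) > G (213/18=11.83) > B (162/24=6.75) > H (171/27=6.33) > F (73/25=2.92) > A (31/11=2.82)
Fill: take D (10 @ 259) → take C (19 @ 236) → take E (23 @ 283) → take G (18 @ 213) → take B (24 @ 162) → take 8/27 of H → 50.67; 102/102 used.
Total value = 1203.67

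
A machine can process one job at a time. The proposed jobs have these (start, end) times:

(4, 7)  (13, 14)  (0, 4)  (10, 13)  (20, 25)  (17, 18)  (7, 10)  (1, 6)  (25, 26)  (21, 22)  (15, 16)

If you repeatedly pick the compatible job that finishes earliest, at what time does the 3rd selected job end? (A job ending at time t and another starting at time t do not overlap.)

By end time: (0,4), (1,6), (4,7), (7,10), (10,13), (13,14), (15,16), (17,18), (21,22), (20,25), (25,26).
Pick (0,4); next start ≥ 4 → (4,7); next start ≥ 7 → (7,10); next start ≥ 10 → (10,13); next start ≥ 13 → (13,14); next start ≥ 14 → (15,16); next start ≥ 16 → (17,18); next start ≥ 18 → (21,22); next start ≥ 22 → (25,26).
Selected: (0,4) (4,7) (7,10) (10,13) (13,14) (15,16) (17,18) (21,22) (25,26)

10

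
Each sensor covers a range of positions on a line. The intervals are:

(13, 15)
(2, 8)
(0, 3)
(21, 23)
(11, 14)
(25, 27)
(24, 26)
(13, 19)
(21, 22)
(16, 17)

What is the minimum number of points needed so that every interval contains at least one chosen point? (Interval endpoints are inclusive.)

Sort by right endpoint; whenever an interval is uncovered, place a point at its right end.
Sorted: [0,3] [2,8] [11,14] [13,15] [16,17] [13,19] [21,22] [21,23] [24,26] [25,27]
{[0,3],[2,8]} hit by 3; {[11,14],[13,15]} hit by 14; {[16,17],[13,19]} hit by 17; {[21,22],[21,23]} hit by 22; {[24,26],[25,27]} hit by 26.
Points: 3, 14, 17, 22, 26 (5 total).

5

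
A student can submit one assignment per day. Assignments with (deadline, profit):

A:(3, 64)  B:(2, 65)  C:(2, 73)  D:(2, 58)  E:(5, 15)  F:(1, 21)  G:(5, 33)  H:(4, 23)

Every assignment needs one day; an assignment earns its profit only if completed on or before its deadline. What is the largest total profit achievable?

258

By profit: C(d2,73), B(d2,65), A(d3,64), D(d2,58), G(d5,33), H(d4,23), F(d1,21), E(d5,15)
C→slot 2; B→slot 1; A→slot 3; D skipped; G→slot 5; H→slot 4; F skipped; E skipped.
Profit = 65 + 73 + 64 + 23 + 33 = 258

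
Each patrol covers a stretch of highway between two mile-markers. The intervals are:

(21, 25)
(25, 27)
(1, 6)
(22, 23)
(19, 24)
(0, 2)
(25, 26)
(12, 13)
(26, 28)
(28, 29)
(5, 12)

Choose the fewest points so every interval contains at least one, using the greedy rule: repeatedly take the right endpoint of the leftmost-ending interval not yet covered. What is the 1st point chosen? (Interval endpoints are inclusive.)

Process intervals by earliest right end; each time one isn't hit yet, stab at its right endpoint.
Sorted: [0,2] [1,6] [5,12] [12,13] [22,23] [19,24] [21,25] [25,26] [25,27] [26,28] [28,29]
{[0,2],[1,6]} hit by 2; {[5,12],[12,13]} hit by 12; {[22,23],[19,24],[21,25]} hit by 23; {[25,26],[25,27],[26,28]} hit by 26; {[28,29]} hit by 29.
Points: 2, 12, 23, 26, 29 (5 total).

2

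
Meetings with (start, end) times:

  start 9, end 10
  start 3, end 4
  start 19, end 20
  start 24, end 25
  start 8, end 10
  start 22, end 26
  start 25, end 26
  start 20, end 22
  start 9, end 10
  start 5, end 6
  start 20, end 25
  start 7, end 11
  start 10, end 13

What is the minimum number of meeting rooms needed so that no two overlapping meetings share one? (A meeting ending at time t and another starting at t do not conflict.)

Events (time:±→running): 3:+→1 4:-→0 5:+→1 6:-→0 7:+→1 8:+→2 9:+→3 9:+→4 … peak 4.

4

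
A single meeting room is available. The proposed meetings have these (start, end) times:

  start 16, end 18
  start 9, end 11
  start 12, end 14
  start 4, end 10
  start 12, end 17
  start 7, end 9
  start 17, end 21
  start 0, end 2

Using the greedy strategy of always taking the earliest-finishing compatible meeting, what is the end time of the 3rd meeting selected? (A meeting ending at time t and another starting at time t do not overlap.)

11

Order by finish time; keep every interval that doesn't clash with the previous kept one.
By end time: (0,2), (7,9), (4,10), (9,11), (12,14), (12,17), (16,18), (17,21).
Pick (0,2); next start ≥ 2 → (7,9); next start ≥ 9 → (9,11); next start ≥ 11 → (12,14); next start ≥ 14 → (16,18).
Selected: (0,2) (7,9) (9,11) (12,14) (16,18)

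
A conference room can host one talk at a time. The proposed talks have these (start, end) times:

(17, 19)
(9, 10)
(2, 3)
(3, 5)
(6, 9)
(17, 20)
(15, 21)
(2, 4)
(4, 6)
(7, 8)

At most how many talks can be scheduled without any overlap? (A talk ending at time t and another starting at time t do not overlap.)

Sorted by end: (2,3)  (2,4)  (3,5)  (4,6)  (7,8)  (6,9)  (9,10)  (17,19)  (17,20)  (15,21)
take (2,3); skip (2,4); take (3,5); skip (4,6); take (7,8); take (9,10); take (17,19).
Selected 5 talks.

5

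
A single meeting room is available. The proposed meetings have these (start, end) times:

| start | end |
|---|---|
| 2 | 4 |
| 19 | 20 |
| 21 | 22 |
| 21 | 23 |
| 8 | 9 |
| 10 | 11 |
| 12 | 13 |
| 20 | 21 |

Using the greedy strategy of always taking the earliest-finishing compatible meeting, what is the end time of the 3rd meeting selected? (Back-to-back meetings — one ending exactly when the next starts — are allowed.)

Sorted by end: (2,4)  (8,9)  (10,11)  (12,13)  (19,20)  (20,21)  (21,22)  (21,23)
take (2,4); take (8,9); take (10,11); take (12,13); take (19,20); take (20,21); take (21,22).
Selected: (2,4) (8,9) (10,11) (12,13) (19,20) (20,21) (21,22)

11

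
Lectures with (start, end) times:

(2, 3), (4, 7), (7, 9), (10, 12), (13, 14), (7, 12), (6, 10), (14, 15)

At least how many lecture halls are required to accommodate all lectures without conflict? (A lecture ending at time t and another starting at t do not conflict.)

3

The answer is the maximum number of intervals overlapping at any instant.
Events (time:±→running): 2:+→1 3:-→0 4:+→1 6:+→2 7:-→1 7:+→2 7:+→3 … peak 3.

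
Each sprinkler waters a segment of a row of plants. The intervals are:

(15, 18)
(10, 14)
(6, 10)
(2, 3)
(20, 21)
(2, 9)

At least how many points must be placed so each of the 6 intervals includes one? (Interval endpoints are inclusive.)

Sorted: [2,3] [2,9] [6,10] [10,14] [15,18] [20,21]
{[2,3],[2,9]} hit by 3; {[6,10],[10,14]} hit by 10; {[15,18]} hit by 18; {[20,21]} hit by 21.
Points: 3, 10, 18, 21 (4 total).

4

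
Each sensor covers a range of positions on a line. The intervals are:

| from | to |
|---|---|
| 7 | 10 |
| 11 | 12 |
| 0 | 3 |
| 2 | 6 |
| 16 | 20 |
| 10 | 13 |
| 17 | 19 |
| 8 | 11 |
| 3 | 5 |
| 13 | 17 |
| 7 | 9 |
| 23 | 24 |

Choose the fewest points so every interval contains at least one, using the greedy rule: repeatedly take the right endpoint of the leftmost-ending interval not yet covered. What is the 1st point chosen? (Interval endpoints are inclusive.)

Process intervals by earliest right end; each time one isn't hit yet, stab at its right endpoint.
By right end: [0,3]  [3,5]  [2,6]  [7,9]  [7,10]  [8,11]  [11,12]  [10,13]  [13,17]  [17,19]  [16,20]  [23,24]
[0,3] uncovered → point at 3; [7,9] uncovered → point at 9; [11,12] uncovered → point at 12; [13,17] uncovered → point at 17; [23,24] uncovered → point at 24.
Points: 3, 9, 12, 17, 24 (5 total).

3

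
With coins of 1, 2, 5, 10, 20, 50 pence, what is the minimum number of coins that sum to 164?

Use the largest denomination that fits, subtract, and repeat.
164 − 3×50→14 − 1×10→4 − 2×2→0
Total coins = 3 + 1 + 2 = 6

6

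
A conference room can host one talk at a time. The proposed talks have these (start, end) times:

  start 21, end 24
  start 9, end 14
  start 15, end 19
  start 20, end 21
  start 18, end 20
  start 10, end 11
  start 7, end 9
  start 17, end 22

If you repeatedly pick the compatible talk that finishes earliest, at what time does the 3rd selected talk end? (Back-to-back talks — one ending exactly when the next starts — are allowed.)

Greedy by earliest finish: after sorting by end time, pick each interval compatible with the last pick.
By end time: (7,9), (10,11), (9,14), (15,19), (18,20), (20,21), (17,22), (21,24).
Pick (7,9); next start ≥ 9 → (10,11); next start ≥ 11 → (15,19); next start ≥ 19 → (20,21); next start ≥ 21 → (21,24).
Selected: (7,9) (10,11) (15,19) (20,21) (21,24)

19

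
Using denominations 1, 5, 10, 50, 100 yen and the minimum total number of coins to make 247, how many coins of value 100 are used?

2

247 = 2×100 + 4×10 + 1×5 + 2×1
Count of 100: 2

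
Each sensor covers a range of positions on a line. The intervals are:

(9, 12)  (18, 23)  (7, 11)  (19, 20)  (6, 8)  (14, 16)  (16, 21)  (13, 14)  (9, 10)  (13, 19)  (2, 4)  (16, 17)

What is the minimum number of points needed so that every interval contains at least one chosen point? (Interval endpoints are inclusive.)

6

By right end: [2,4]  [6,8]  [9,10]  [7,11]  [9,12]  [13,14]  [14,16]  [16,17]  [13,19]  [19,20]  [16,21]  [18,23]
[2,4] uncovered → point at 4; [6,8] uncovered → point at 8; [9,10] uncovered → point at 10; [13,14] uncovered → point at 14; [16,17] uncovered → point at 17; [19,20] uncovered → point at 20.
Points: 4, 8, 10, 14, 17, 20 (6 total).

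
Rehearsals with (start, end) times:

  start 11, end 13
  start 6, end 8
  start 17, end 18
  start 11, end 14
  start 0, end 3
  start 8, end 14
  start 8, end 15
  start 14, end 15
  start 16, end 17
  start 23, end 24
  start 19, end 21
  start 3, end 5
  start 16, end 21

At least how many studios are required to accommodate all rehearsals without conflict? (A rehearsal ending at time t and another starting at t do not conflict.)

4

The answer is the maximum number of intervals overlapping at any instant.
Events (time:±→running): 0:+→1 3:-→0 3:+→1 5:-→0 6:+→1 8:-→0 8:+→1 8:+→2 11:+→3 11:+→4 … peak 4.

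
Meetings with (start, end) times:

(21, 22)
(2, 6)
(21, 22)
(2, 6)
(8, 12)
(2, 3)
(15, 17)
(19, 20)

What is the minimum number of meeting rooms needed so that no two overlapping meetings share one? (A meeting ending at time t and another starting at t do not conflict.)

starts: [2, 2, 2, 8, 15, 19, 21, 21]
ends:   [3, 6, 6, 12, 17, 20, 22, 22]
s2→1 s2→2 s2→3  — peak 3.

3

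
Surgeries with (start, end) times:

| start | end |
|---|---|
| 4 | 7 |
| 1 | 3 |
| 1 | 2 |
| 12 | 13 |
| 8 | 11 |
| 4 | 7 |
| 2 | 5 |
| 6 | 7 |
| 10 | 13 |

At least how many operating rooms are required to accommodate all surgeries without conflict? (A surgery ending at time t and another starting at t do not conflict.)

starts: [1, 1, 2, 4, 4, 6, 8, 10, 12]
ends:   [2, 3, 5, 7, 7, 7, 11, 13, 13]
s1→1 s1→2 e2→1 s2→2 e3→1 s4→2 s4→3  — peak 3.

3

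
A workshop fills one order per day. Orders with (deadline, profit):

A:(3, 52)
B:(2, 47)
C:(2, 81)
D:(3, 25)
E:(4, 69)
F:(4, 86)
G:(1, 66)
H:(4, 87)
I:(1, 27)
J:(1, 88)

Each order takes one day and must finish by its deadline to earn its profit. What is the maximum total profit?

342

Sort by profit descending; place each in the latest free slot ≤ its deadline.
Profit order: J=88 H=87 F=86 C=81 E=69 G=66 A=52 B=47 I=27 D=25
Assign: J→slot 1, H→slot 4, F→slot 3, C→slot 2, E skipped, G skipped, A skipped, B skipped, I skipped, D skipped.
Slots: [1:J] [2:C] [3:F] [4:H]
Profit = 88 + 81 + 86 + 87 = 342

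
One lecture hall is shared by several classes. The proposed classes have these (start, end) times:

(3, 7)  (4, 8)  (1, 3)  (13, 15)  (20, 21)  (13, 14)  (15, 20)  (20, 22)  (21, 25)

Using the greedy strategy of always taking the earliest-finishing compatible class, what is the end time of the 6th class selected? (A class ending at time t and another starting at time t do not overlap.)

25

Order by finish time; keep every interval that doesn't clash with the previous kept one.
Sorted by end: (1,3)  (3,7)  (4,8)  (13,14)  (13,15)  (15,20)  (20,21)  (20,22)  (21,25)
take (1,3); take (3,7); take (13,14); take (15,20); take (20,21); take (21,25).
Selected: (1,3) (3,7) (13,14) (15,20) (20,21) (21,25)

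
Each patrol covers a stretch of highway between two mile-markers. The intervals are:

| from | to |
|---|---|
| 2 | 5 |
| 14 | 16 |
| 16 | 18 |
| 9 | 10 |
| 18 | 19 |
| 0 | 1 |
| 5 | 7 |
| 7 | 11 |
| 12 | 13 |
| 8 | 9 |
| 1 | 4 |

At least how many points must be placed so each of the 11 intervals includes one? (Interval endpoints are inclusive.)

6

Sorted: [0,1] [1,4] [2,5] [5,7] [8,9] [9,10] [7,11] [12,13] [14,16] [16,18] [18,19]
{[0,1],[1,4]} hit by 1; {[2,5],[5,7]} hit by 5; {[8,9],[9,10],[7,11]} hit by 9; {[12,13]} hit by 13; {[14,16],[16,18]} hit by 16; {[18,19]} hit by 19.
Points: 1, 5, 9, 13, 16, 19 (6 total).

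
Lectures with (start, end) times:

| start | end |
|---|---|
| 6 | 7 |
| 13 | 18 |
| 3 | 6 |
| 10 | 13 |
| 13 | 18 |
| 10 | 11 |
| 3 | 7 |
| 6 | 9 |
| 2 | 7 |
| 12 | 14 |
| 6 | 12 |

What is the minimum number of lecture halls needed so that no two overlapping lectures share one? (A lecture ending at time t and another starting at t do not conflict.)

starts: [2, 3, 3, 6, 6, 6, 10, 10, 12, 13, 13]
ends:   [6, 7, 7, 7, 9, 11, 12, 13, 14, 18, 18]
s2→1 s3→2 s3→3 e6→2 s6→3 s6→4 s6→5  — peak 5.

5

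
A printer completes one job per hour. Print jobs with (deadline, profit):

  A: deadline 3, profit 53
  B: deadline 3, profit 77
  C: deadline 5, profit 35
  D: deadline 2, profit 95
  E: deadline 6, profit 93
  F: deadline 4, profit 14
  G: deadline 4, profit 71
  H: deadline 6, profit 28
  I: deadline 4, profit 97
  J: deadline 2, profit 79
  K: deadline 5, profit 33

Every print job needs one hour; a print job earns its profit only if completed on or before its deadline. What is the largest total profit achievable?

476

Sort by profit descending; place each in the latest free slot ≤ its deadline.
Profit order: I=97 D=95 E=93 J=79 B=77 G=71 A=53 C=35 K=33 H=28 F=14
Assign: I→slot 4, D→slot 2, E→slot 6, J→slot 1, B→slot 3, G skipped, A skipped, C→slot 5, K skipped, H skipped, F skipped.
Slots: [1:J] [2:D] [3:B] [4:I] [5:C] [6:E]
Profit = 79 + 95 + 77 + 97 + 35 + 93 = 476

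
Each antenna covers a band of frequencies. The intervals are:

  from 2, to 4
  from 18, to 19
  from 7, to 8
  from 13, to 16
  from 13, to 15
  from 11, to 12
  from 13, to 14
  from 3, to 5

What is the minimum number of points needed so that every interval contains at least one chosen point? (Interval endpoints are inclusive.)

By right end: [2,4]  [3,5]  [7,8]  [11,12]  [13,14]  [13,15]  [13,16]  [18,19]
[2,4] uncovered → point at 4; [7,8] uncovered → point at 8; [11,12] uncovered → point at 12; [13,14] uncovered → point at 14; [18,19] uncovered → point at 19.
Points: 4, 8, 12, 14, 19 (5 total).

5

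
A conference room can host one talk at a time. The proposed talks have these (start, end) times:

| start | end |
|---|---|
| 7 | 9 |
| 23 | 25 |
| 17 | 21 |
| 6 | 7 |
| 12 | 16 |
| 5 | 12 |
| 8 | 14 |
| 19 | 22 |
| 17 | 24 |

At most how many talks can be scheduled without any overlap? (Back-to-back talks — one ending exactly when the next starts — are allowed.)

Sorted by end: (6,7)  (7,9)  (5,12)  (8,14)  (12,16)  (17,21)  (19,22)  (17,24)  (23,25)
take (6,7); take (7,9); take (12,16); take (17,21); skip (19,22); skip (17,24); take (23,25).
Selected 5 talks.

5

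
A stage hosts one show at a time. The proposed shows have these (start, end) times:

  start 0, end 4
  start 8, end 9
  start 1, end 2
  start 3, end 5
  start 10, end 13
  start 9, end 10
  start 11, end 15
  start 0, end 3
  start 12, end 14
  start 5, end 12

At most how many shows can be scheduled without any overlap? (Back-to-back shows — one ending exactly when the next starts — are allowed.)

5

Order by finish time; keep every interval that doesn't clash with the previous kept one.
By end time: (1,2), (0,3), (0,4), (3,5), (8,9), (9,10), (5,12), (10,13), (12,14), (11,15).
Pick (1,2); next start ≥ 2 → (3,5); next start ≥ 5 → (8,9); next start ≥ 9 → (9,10); next start ≥ 10 → (10,13).
Selected 5 shows.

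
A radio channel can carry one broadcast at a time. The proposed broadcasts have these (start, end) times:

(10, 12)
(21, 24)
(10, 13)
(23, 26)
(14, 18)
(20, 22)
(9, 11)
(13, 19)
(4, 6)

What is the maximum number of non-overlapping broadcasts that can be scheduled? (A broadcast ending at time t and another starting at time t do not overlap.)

5

Sort by end time and greedily take each interval whose start is ≥ the last chosen end.
Sorted by end: (4,6)  (9,11)  (10,12)  (10,13)  (14,18)  (13,19)  (20,22)  (21,24)  (23,26)
take (4,6); take (9,11); skip (10,12); skip (10,13); take (14,18); take (20,22); skip (21,24); take (23,26).
Selected 5 broadcasts.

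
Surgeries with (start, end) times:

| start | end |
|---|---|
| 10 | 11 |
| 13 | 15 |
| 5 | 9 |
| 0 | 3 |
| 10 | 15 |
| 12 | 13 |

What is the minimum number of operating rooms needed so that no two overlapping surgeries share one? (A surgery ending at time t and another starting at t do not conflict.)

The answer is the maximum number of intervals overlapping at any instant.
starts: [0, 5, 10, 10, 12, 13]
ends:   [3, 9, 11, 13, 15, 15]
s0→1 e3→0 s5→1 e9→0 s10→1 s10→2  — peak 2.

2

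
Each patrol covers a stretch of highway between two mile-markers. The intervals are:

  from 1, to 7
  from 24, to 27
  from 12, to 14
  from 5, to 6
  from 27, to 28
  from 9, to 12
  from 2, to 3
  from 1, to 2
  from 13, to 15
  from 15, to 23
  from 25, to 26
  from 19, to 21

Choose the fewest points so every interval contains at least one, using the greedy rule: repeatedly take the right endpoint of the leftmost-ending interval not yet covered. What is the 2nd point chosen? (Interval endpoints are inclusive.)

6

Sort by right endpoint; whenever an interval is uncovered, place a point at its right end.
By right end: [1,2]  [2,3]  [5,6]  [1,7]  [9,12]  [12,14]  [13,15]  [19,21]  [15,23]  [25,26]  [24,27]  [27,28]
[1,2] uncovered → point at 2; [5,6] uncovered → point at 6; [9,12] uncovered → point at 12; [13,15] uncovered → point at 15; [19,21] uncovered → point at 21; [25,26] uncovered → point at 26; [27,28] uncovered → point at 28.
Points: 2, 6, 12, 15, 21, 26, 28 (7 total).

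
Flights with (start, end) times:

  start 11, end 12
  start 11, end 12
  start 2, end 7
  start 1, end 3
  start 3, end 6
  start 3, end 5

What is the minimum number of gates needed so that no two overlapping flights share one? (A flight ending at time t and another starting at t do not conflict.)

3

The answer is the maximum number of intervals overlapping at any instant.
Events (time:±→running): 1:+→1 2:+→2 3:-→1 3:+→2 3:+→3 … peak 3.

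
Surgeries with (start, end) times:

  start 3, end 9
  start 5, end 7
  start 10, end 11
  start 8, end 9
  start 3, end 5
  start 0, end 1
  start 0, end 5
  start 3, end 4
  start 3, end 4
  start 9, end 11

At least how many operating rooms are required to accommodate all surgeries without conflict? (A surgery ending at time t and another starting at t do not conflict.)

5

Count concurrent intervals with a sweep; the peak is the room count.
Events (time:±→running): 0:+→1 0:+→2 1:-→1 3:+→2 3:+→3 3:+→4 3:+→5 … peak 5.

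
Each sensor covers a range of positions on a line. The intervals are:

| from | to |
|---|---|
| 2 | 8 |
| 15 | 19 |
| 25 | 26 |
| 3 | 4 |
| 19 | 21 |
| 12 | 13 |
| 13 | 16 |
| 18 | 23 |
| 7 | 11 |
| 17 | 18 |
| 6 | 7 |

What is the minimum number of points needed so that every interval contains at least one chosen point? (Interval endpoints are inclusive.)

6

Sorted: [3,4] [6,7] [2,8] [7,11] [12,13] [13,16] [17,18] [15,19] [19,21] [18,23] [25,26]
{[3,4]} hit by 4; {[6,7],[2,8],[7,11]} hit by 7; {[12,13],[13,16]} hit by 13; {[17,18],[15,19]} hit by 18; {[19,21],[18,23]} hit by 21; {[25,26]} hit by 26.
Points: 4, 7, 13, 18, 21, 26 (6 total).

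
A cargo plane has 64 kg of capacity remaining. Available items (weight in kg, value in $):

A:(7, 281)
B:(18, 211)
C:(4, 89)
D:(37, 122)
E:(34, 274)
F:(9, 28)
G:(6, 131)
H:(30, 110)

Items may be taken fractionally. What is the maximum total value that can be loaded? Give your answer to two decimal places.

945.71

Greedy by value/weight ratio, highest first.
Ratios (sorted): A 40.14, C 22.25, G 21.83, B 11.72, E 8.06, H 3.67, D 3.30, F 3.11
take A (7 @ 281); take C (4 @ 89); take G (6 @ 131); take B (18 @ 211); take 29/34 of E → 233.71. Capacity used 64/64.
Total value = 945.71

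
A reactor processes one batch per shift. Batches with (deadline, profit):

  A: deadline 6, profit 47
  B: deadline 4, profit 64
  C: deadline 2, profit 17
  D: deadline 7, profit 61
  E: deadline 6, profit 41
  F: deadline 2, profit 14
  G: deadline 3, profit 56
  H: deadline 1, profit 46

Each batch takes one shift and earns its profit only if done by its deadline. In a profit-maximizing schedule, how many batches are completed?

7

Profit order: B=64 D=61 G=56 A=47 H=46 E=41 C=17 F=14
Assign: B→slot 4, D→slot 7, G→slot 3, A→slot 6, H→slot 1, E→slot 5, C→slot 2, F skipped.
Slots: [1:H] [2:C] [3:G] [4:B] [5:E] [6:A] [7:D]
7 of 8 scheduled.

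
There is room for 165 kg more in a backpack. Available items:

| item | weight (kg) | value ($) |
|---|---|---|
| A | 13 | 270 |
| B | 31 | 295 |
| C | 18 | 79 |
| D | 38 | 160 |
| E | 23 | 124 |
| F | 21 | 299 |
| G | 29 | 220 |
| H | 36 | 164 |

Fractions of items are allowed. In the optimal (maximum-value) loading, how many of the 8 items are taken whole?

6

Ratios (sorted): A 20.77, F 14.24, B 9.52, G 7.59, E 5.39, H 4.56, C 4.39, D 4.21
take A (13 @ 270); take F (21 @ 299); take B (31 @ 295); take G (29 @ 220); take E (23 @ 124); take H (36 @ 164); take 12/18 of C → 52.67. Capacity used 165/165.
6 item(s) taken whole; one partial (take 12/18 of C).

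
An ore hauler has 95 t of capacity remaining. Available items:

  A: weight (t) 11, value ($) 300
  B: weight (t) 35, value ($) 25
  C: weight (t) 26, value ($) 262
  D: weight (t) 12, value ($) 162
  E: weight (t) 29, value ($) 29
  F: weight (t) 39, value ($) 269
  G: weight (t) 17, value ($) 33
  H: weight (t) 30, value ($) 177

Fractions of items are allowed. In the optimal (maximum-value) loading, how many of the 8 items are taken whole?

Ratios (sorted): A 27.27, D 13.50, C 10.08, F 6.90, H 5.90, G 1.94, E 1.00, B 0.71
take A (11 @ 300); take D (12 @ 162); take C (26 @ 262); take F (39 @ 269); take 7/30 of H → 41.30. Capacity used 95/95.
4 item(s) taken whole; one partial (take 7/30 of H).

4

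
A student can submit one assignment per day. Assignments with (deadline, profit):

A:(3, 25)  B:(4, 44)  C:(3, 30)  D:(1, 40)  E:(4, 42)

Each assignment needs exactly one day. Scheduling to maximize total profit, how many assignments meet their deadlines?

Sort by profit descending; place each in the latest free slot ≤ its deadline.
Profit order: B=44 E=42 D=40 C=30 A=25
Assign: B→slot 4, E→slot 3, D→slot 1, C→slot 2, A skipped.
Slots: [1:D] [2:C] [3:E] [4:B]
4 of 5 scheduled.

4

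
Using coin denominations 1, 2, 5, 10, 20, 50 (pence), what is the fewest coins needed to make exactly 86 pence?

5

86 = 1×50 + 1×20 + 1×10 + 1×5 + 1×1
Total coins = 1 + 1 + 1 + 1 + 1 = 5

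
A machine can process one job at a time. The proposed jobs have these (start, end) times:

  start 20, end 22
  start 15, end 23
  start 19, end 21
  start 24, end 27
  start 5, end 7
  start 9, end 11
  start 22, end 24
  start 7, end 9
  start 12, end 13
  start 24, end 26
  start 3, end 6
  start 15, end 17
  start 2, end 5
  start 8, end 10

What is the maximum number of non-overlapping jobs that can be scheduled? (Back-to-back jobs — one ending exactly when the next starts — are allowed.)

9

Sort by end time and greedily take each interval whose start is ≥ the last chosen end.
Sorted by end: (2,5)  (3,6)  (5,7)  (7,9)  (8,10)  (9,11)  (12,13)  (15,17)  (19,21)  (20,22)  (15,23)  (22,24)  (24,26)  (24,27)
take (2,5); skip (3,6); take (5,7); take (7,9); take (9,11); take (12,13); take (15,17); take (19,21); skip (15,23); take (22,24); take (24,26); skip (24,27).
Selected 9 jobs.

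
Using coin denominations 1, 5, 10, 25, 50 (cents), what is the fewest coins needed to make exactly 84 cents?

7

Greedy: take as many of the largest coin as possible, then repeat with the remainder.
84 − 1×50→34 − 1×25→9 − 1×5→4 − 4×1→0
Total coins = 1 + 1 + 1 + 4 = 7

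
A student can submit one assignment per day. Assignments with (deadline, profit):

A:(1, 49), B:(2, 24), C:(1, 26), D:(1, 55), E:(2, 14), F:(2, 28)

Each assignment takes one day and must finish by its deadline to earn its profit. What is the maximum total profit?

83

Take jobs in profit order; each goes to the latest open slot no later than its deadline.
By profit: D(d1,55), A(d1,49), F(d2,28), C(d1,26), B(d2,24), E(d2,14)
D→slot 1; A skipped; F→slot 2; C skipped; B skipped; E skipped.
Profit = 55 + 28 = 83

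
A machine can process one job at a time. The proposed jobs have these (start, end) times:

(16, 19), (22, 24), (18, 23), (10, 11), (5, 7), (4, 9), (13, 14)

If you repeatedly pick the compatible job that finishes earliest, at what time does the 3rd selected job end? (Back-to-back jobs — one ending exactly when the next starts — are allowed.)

Order by finish time; keep every interval that doesn't clash with the previous kept one.
Sorted by end: (5,7)  (4,9)  (10,11)  (13,14)  (16,19)  (18,23)  (22,24)
take (5,7); take (10,11); take (13,14); take (16,19); take (22,24).
Selected: (5,7) (10,11) (13,14) (16,19) (22,24)

14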